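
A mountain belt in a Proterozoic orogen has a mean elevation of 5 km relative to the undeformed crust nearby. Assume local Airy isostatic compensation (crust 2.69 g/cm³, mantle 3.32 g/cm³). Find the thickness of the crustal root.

21.3 km

In Airy isostatic equilibrium: the weight of the topography is balanced by the buoyancy of the root, ρ_c h = (ρ_m − ρ_c) r.
r = h · ρ_c / (ρ_m − ρ_c) = 5 km × 2.69 / (3.32 − 2.69) = 21.3 km.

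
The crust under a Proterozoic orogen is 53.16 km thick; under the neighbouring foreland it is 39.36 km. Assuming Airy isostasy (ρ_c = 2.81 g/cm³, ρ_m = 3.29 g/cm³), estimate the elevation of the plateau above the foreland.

2.01 km

Excess crust Δ = 53.16 km − 39.36 km = 13.8 km, split between elevation h and root r with h + r = Δ.
Airy balance ρ_c h = (ρ_m − ρ_c) r gives r = h ρ_c/(ρ_m − ρ_c), so h (1 + ρ_c/(ρ_m − ρ_c)) = Δ, i.e. h = Δ (ρ_m − ρ_c)/ρ_m.
h = 13.8 km × 0.48/3.29 = 2.01 km.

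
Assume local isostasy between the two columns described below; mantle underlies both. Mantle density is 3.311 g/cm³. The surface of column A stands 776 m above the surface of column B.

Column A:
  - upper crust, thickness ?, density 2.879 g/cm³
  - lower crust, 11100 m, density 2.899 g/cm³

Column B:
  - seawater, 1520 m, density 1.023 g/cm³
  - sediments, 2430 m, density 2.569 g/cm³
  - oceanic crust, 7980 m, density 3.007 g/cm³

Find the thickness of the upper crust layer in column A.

Take the compensation level at the base of the deeper column (depth z_c below the surface of column A) and equate Σ ρ_i t_i down to z_c; mantle fills any gap and the z_c terms cancel.
Column A: x×2.879 + 11100×2.899 + (z_c − 11100 − x)×3.311
Column B: 776×0 + 1520×1.023 + 2430×2.569 + 7980×3.007 + (z_c − 776 − 11930)×3.311
The z_c×3.311 term appears on both sides and cancels. Collect the known terms of each column as K = Σ(ρt)_known − 3.311 × (depth of known layers): K_A = 32178.9 − 3.311×11100 = −4573.2; K_B = 31793.49 − 3.311×(776 + 11930) = −10276.076.
Balance: K_A − x×(3.311 − 2.879) = K_B, so x = (K_A − K_B)/(3.311 − 2.879) = 5702.88/0.432 = 13200 m.

13200 m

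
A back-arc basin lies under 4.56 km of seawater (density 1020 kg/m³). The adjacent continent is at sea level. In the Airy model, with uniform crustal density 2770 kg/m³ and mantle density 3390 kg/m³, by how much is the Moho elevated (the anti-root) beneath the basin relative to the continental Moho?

12.9 km

Isostatic balance requires: replacing crust with seawater at the top is compensated by replacing crust with mantle at the base: d (ρ_c − ρ_w) = a (ρ_m − ρ_c).
a = d (ρ_c − ρ_w)/(ρ_m − ρ_c) = 4.56 km × 1750/620 = 12.9 km.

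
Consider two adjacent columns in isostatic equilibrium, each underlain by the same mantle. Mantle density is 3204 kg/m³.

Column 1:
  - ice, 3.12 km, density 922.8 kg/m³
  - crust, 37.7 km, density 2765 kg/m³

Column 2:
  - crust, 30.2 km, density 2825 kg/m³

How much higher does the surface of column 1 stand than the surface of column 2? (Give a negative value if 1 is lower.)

3.81 km

For any compensation level in the mantle, the mantle terms cancel and isostasy reduces to e = (Σt_1 − Σt_2) − (Σ(ρt)_1 − Σ(ρt)_2) / ρ_m.
Σt_1 = 40.82 km; Σt_2 = 30.2 km; Σ(ρt)_1 = 107119.636; Σ(ρt)_2 = 85315 (in km·kg/m³).
e = (40.82 − 30.2) − (107119.636 − 85315) / 3204 = 3.81 km.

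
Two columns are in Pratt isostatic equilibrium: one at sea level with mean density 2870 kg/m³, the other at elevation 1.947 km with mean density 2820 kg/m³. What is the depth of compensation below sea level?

110 km

ρ_ref D = ρ (D + h) → D (ρ_ref − ρ) = ρ h.
D = ρ h/(ρ_ref − ρ) = 2820 × 1.947 km/(2870 − 2820) = 110 km.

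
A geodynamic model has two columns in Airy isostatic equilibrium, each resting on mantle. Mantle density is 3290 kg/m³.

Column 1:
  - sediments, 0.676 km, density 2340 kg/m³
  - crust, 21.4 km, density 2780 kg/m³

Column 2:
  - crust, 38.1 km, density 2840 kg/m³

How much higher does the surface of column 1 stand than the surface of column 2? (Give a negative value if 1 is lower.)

−1.7 km

For any compensation level in the mantle, the mantle terms cancel and isostasy reduces to e = (Σt_1 − Σt_2) − (Σ(ρt)_1 − Σ(ρt)_2) / ρ_m.
Σt_1 = 22.076 km; Σt_2 = 38.1 km; Σ(ρt)_1 = 61073.84; Σ(ρt)_2 = 108204 (in km·kg/m³).
e = (22.076 − 38.1) − (61073.84 − 108204) / 3290 = −1.7 km.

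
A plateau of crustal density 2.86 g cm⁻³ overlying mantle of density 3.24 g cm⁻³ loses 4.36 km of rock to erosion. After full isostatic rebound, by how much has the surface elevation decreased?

Rebound u = e ρ_c/ρ_m = 4.36 km × 2.86/3.24 = 3.849 km.
Net surface drop = e − u = 4.36 km − 3.849 km = e (ρ_m − ρ_c)/ρ_m = 0.511 km.

0.511 km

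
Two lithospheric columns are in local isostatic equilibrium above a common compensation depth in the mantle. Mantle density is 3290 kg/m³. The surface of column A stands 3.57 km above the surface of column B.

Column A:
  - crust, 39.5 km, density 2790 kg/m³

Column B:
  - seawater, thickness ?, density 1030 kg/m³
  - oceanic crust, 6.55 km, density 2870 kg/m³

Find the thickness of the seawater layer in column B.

2.32 km

Take the compensation level at the base of the deeper column (depth z_c below the surface of column A) and equate Σ ρ_i t_i down to z_c; mantle fills any gap and the z_c terms cancel.
Column A: 39.5×2790 + (z_c − 39.5)×3290
Column B: 3.57×0 + x×1030 + 6.55×2870 + (z_c − 3.57 − 6.55 − x)×3290
The z_c×3290 term appears on both sides and cancels. Collect the known terms of each column as K = Σ(ρt)_known − 3290 × (depth of known layers): K_A = 110205 − 3290×39.5 = −19750; K_B = 18798.5 − 3290×(3.57 + 6.55) = −14496.3.
Balance: K_A = K_B − x×(3290 − 1030), so x = (K_B − K_A)/(3290 − 1030) = 5253.7/2260 = 2.32 km.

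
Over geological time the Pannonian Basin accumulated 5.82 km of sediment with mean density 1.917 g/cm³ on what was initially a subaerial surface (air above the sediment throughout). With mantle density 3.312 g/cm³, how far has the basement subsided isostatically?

Subaerial load: s = t ρ_sed / ρ_m = 5.82 km × 1.917/3.312 = 3.37 km.

3.37 km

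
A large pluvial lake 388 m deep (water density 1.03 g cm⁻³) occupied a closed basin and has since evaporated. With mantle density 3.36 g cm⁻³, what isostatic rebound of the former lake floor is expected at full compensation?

u = d ρ_w/ρ_m = 388 m × 1.03/3.36 = 119 m.

119 m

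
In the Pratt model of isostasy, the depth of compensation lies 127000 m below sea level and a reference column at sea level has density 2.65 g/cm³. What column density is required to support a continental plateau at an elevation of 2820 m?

Pratt balance: ρ_ref D = ρ (D + h).
ρ = ρ_ref D/(D + h) = 2.65 × 127000 m/(127000 m + 2820 m) = 2.59 g/cm³.

2.59 g/cm³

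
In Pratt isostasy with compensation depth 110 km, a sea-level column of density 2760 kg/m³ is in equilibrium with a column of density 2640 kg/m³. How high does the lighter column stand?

ρ_ref D = ρ (D + h) → h = D (ρ_ref − ρ)/ρ.
h = 110 km × (2760 − 2640)/2640 = 5 km.

5 km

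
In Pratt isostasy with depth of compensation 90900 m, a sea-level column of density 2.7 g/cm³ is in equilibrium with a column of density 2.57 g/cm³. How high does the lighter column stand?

ρ_ref D = ρ (D + h) → h = D (ρ_ref − ρ)/ρ.
h = 90900 m × (2.7 − 2.57)/2.57 = 4600 m.

4600 m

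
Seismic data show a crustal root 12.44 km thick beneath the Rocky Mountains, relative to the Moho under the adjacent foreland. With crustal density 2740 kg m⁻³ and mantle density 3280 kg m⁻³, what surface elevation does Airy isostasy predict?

For local isostatic compensation: ρ_c h = (ρ_m − ρ_c) r.
h = r (ρ_m − ρ_c) / ρ_c = 12.44 km × (3280 − 2740) / 2740 = 2.45 km.

2.45 km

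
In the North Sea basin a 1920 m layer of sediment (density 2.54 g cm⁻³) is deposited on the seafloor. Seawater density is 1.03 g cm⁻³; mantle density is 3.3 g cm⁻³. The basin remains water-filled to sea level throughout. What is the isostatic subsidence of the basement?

1280 m

Submarine loading: the sediment displaces seawater, and the subsidence is in turn flooded, so s (ρ_m − ρ_w) = t (ρ_sed − ρ_w).
s = 1920 m × (2.54 − 1.03) / (3.3 − 1.03) = 1280 m.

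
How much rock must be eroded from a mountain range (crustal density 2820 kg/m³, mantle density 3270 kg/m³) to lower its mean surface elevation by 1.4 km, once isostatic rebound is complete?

Net drop Δ = e − u = e − e ρ_c/ρ_m = e (ρ_m − ρ_c)/ρ_m.
e = Δ ρ_m/(ρ_m − ρ_c) = 1.4 km × 3270/450 = 10.2 km.

10.2 km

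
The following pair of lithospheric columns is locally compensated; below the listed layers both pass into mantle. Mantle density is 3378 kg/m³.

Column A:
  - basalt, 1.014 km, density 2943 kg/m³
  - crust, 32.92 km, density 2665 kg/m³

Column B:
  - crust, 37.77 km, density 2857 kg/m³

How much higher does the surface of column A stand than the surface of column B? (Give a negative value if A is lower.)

1.25 km

For any compensation level in the mantle, the mantle terms cancel and isostasy reduces to e = (Σt_A − Σt_B) − (Σ(ρt)_A − Σ(ρt)_B) / ρ_m.
Σt_A = 33.934 km; Σt_B = 37.77 km; Σ(ρt)_A = 90716.002; Σ(ρt)_B = 107908.89 (in km·kg/m³).
e = (33.934 − 37.77) − (90716.002 − 107908.89) / 3378 = 1.25 km.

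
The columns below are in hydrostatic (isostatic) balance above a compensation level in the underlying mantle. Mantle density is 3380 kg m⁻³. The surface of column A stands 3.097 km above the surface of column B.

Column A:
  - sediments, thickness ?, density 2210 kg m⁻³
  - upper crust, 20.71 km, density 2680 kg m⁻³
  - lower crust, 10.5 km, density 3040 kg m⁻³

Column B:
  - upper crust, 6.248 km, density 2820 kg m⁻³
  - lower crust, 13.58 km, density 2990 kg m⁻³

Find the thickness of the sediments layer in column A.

Take the compensation level at the base of the deeper column (depth z_c below the surface of column A) and equate Σ ρ_i t_i down to z_c; mantle fills any gap and the z_c terms cancel.
Column A: x×2210 + 20.71×2680 + 10.5×3040 + (z_c − 31.21 − x)×3380
Column B: 3.097×0 + 6.248×2820 + 13.58×2990 + (z_c − 3.097 − 19.828)×3380
The z_c×3380 term appears on both sides and cancels. Collect the known terms of each column as K = Σ(ρt)_known − 3380 × (depth of known layers): K_A = 87422.8 − 3380×31.21 = −18067; K_B = 58223.56 − 3380×(3.097 + 19.828) = −19262.94.
Balance: K_A − x×(3380 − 2210) = K_B, so x = (K_A − K_B)/(3380 − 2210) = 1195.94/1170 = 1.02 km.

1.02 km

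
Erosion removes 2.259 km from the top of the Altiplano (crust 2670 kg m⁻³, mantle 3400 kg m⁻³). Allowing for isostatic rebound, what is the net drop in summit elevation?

0.485 km

Rebound u = e ρ_c/ρ_m = 2.259 km × 2670/3400 = 1.774 km.
Net surface drop = e − u = 2.259 km − 1.774 km = e (ρ_m − ρ_c)/ρ_m = 0.485 km.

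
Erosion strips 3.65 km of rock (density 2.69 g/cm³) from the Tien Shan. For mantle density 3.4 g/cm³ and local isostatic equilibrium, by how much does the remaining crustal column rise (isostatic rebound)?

2.89 km

Unloading: uplift u = e ρ_c/ρ_m = 3.65 km × 2.69/3.4 = 2.89 km.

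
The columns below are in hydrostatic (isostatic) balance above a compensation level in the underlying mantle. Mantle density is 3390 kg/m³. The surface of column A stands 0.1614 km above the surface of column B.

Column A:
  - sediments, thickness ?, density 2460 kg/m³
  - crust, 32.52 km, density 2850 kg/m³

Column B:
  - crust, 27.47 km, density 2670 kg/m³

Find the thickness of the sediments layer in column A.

Take the compensation level at the base of the deeper column (depth z_c below the surface of column A) and equate Σ ρ_i t_i down to z_c; mantle fills any gap and the z_c terms cancel.
Column A: x×2460 + 32.52×2850 + (z_c − 32.52 − x)×3390
Column B: 0.1614×0 + 27.47×2670 + (z_c − 0.1614 − 27.47)×3390
The z_c×3390 term appears on both sides and cancels. Collect the known terms of each column as K = Σ(ρt)_known − 3390 × (depth of known layers): K_A = 92682 − 3390×32.52 = −17560.8; K_B = 73344.9 − 3390×(0.1614 + 27.47) = −20325.546.
Balance: K_A − x×(3390 − 2460) = K_B, so x = (K_A − K_B)/(3390 − 2460) = 2764.75/930 = 2.97 km.

2.97 km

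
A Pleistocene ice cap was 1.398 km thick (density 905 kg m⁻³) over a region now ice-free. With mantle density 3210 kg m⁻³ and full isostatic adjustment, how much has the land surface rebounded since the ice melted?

Removing the load lets mantle flow back in; uplift u satisfies ρ_ice t = ρ_m u.
u = t ρ_ice/ρ_m = 1.398 km × 905/3210 = 0.394 km.

0.394 km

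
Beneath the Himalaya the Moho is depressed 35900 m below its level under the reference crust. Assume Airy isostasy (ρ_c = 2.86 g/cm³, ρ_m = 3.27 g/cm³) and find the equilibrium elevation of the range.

In Airy isostatic equilibrium: ρ_c h = (ρ_m − ρ_c) r.
h = r (ρ_m − ρ_c) / ρ_c = 35900 m × (3.27 − 2.86) / 2.86 = 5150 m.

5150 m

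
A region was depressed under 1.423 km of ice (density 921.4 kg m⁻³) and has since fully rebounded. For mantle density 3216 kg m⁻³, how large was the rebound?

Removing the load lets mantle flow back in; uplift u satisfies ρ_ice t = ρ_m u.
u = t ρ_ice/ρ_m = 1.423 km × 921.4/3216 = 0.408 km.

0.408 km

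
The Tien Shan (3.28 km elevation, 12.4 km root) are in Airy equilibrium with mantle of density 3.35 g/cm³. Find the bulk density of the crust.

ρ_c h = (ρ_m − ρ_c) r → ρ_c (h + r) = ρ_m r → ρ_c = ρ_m r / (h + r).
ρ_c = 3.35 × 12.4 km / (3.28 km + 12.4 km) = 2.65 g/cm³.

2.65 g/cm³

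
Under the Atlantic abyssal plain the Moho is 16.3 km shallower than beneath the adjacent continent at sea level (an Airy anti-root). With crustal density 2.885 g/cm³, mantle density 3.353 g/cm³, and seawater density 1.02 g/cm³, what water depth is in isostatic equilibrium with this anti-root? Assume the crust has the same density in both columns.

Replacing a thickness d of crust by seawater at the top must be balanced by replacing crust with mantle at the base: d (ρ_c − ρ_w) = a (ρ_m − ρ_c).
d = a (ρ_m − ρ_c)/(ρ_c − ρ_w) = 16.3 km × 0.468/1.865 = 4.09 km.

4.09 km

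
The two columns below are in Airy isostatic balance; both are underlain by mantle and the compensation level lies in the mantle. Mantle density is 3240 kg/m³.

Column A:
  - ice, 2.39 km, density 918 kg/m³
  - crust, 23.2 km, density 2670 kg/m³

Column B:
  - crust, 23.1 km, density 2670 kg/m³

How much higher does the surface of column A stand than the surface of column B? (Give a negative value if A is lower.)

1.73 km

For any compensation level in the mantle, the mantle terms cancel and isostasy reduces to e = (Σt_A − Σt_B) − (Σ(ρt)_A − Σ(ρt)_B) / ρ_m.
Σt_A = 25.59 km; Σt_B = 23.1 km; Σ(ρt)_A = 64138.02; Σ(ρt)_B = 61677 (in km·kg/m³).
e = (25.59 − 23.1) − (64138.02 − 61677) / 3240 = 1.73 km.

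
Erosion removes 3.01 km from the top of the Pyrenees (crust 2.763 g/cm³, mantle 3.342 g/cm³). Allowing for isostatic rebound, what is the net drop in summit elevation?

0.521 km

Rebound u = e ρ_c/ρ_m = 3.01 km × 2.763/3.342 = 2.489 km.
Net surface drop = e − u = 3.01 km − 2.489 km = e (ρ_m − ρ_c)/ρ_m = 0.521 km.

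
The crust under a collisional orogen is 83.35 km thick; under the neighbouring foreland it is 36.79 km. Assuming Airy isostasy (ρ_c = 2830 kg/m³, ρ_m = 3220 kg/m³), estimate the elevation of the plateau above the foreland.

5.64 km

Excess crust Δ = 83.35 km − 36.79 km = 46.56 km, split between elevation h and root r with h + r = Δ.
Airy balance ρ_c h = (ρ_m − ρ_c) r gives r = h ρ_c/(ρ_m − ρ_c), so h (1 + ρ_c/(ρ_m − ρ_c)) = Δ, i.e. h = Δ (ρ_m − ρ_c)/ρ_m.
h = 46.56 km × 390/3220 = 5.64 km.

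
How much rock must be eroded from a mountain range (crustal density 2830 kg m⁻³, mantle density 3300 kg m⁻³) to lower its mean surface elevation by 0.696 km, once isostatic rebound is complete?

Net drop Δ = e − u = e − e ρ_c/ρ_m = e (ρ_m − ρ_c)/ρ_m.
e = Δ ρ_m/(ρ_m − ρ_c) = 0.696 km × 3300/470 = 4.89 km.

4.89 km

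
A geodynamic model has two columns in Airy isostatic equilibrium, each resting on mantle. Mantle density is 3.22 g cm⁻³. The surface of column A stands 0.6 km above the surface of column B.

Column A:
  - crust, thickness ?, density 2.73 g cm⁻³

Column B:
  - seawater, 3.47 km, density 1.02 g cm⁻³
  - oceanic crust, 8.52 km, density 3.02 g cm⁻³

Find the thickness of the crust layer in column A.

23 km

Take the compensation level at the base of the deeper column (depth z_c below the surface of column A) and equate Σ ρ_i t_i down to z_c; mantle fills any gap and the z_c terms cancel.
Column A: x×2.73 + (z_c − 0 − x)×3.22
Column B: 0.6×0 + 3.47×1.02 + 8.52×3.02 + (z_c − 0.6 − 11.99)×3.22
The z_c×3.22 term appears on both sides and cancels. Collect the known terms of each column as K = Σ(ρt)_known − 3.22 × (depth of known layers): K_A = 0 − 3.22×0 = 0; K_B = 29.2698 − 3.22×(0.6 + 11.99) = −11.27.
Balance: K_A − x×(3.22 − 2.73) = K_B, so x = (K_A − K_B)/(3.22 − 2.73) = 11.27/0.49 = 23 km.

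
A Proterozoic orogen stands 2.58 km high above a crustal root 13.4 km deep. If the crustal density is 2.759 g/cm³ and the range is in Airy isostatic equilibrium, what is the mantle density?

3.29 g/cm³

Airy balance: ρ_c h = (ρ_m − ρ_c) r → ρ_m = ρ_c (1 + h/r).
ρ_m = 2.759 × (1 + 2.58 km/13.4 km) = 3.29 g/cm³.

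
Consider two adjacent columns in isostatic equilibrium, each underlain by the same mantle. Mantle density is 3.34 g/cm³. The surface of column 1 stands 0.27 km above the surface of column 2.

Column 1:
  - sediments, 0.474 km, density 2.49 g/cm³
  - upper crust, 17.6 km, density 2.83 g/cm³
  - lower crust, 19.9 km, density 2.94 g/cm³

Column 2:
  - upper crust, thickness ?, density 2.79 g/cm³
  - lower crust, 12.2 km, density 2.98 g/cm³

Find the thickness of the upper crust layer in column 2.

21.9 km

Take the compensation level at the base of the deeper column (depth z_c below the surface of column 1) and equate Σ ρ_i t_i down to z_c; mantle fills any gap and the z_c terms cancel.
Column 1: 0.474×2.49 + 17.6×2.83 + 19.9×2.94 + (z_c − 37.974)×3.34
Column 2: 0.27×0 + x×2.79 + 12.2×2.98 + (z_c − 0.27 − 12.2 − x)×3.34
The z_c×3.34 term appears on both sides and cancels. Collect the known terms of each column as K = Σ(ρt)_known − 3.34 × (depth of known layers): K_1 = 109.49426 − 3.34×37.974 = −17.3389; K_2 = 36.356 − 3.34×(0.27 + 12.2) = −5.2938.
Balance: K_1 = K_2 − x×(3.34 − 2.79), so x = (K_2 − K_1)/(3.34 − 2.79) = 12.0451/0.55 = 21.9 km.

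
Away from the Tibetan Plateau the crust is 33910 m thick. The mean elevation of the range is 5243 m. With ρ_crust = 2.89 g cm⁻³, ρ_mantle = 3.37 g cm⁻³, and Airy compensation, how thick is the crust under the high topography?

Root depth r = h ρ_c / (ρ_m − ρ_c) = 5243 m × 2.89 / 0.48 = 31570 m.
Total thickness = T + h + r = 33910 m + 5243 m + 31570 m = 70700 m.

70700 m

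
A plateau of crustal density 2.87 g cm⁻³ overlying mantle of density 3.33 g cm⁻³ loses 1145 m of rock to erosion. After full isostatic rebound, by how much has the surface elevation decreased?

Rebound u = e ρ_c/ρ_m = 1145 m × 2.87/3.33 = 986.8 m.
Net surface drop = e − u = 1145 m − 986.8 m = e (ρ_m − ρ_c)/ρ_m = 158 m.

158 m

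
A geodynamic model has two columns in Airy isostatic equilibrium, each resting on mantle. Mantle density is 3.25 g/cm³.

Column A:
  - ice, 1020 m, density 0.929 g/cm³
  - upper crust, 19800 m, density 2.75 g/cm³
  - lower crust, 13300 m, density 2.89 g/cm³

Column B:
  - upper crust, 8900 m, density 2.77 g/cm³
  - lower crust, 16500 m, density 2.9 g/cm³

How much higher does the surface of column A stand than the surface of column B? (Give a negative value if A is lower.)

2160 m

For any compensation level in the mantle, the mantle terms cancel and isostasy reduces to e = (Σt_A − Σt_B) − (Σ(ρt)_A − Σ(ρt)_B) / ρ_m.
Σt_A = 34120 m; Σt_B = 25400 m; Σ(ρt)_A = 93834.58; Σ(ρt)_B = 72503 (in m·g/cm³).
e = (34120 − 25400) − (93834.58 − 72503) / 3.25 = 2160 m.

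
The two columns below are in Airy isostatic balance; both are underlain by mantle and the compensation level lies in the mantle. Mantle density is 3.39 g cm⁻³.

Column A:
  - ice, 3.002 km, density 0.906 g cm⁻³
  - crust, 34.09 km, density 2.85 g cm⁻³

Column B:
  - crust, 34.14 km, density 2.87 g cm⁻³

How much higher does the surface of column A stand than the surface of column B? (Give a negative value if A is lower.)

2.39 km

For any compensation level in the mantle, the mantle terms cancel and isostasy reduces to e = (Σt_A − Σt_B) − (Σ(ρt)_A − Σ(ρt)_B) / ρ_m.
Σt_A = 37.092 km; Σt_B = 34.14 km; Σ(ρt)_A = 99.876312; Σ(ρt)_B = 97.9818 (in km·g cm⁻³).
e = (37.092 − 34.14) − (99.876312 − 97.9818) / 3.39 = 2.39 km.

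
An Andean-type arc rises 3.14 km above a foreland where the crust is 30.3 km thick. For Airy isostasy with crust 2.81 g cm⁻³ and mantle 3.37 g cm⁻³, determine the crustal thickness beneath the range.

49.2 km

Root depth r = h ρ_c / (ρ_m − ρ_c) = 3.14 km × 2.81 / 0.56 = 15.76 km.
Total thickness = T + h + r = 30.3 km + 3.14 km + 15.76 km = 49.2 km.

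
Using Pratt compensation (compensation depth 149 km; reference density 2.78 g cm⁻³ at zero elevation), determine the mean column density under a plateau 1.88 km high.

2.75 g cm⁻³

Pratt balance: ρ_ref D = ρ (D + h).
ρ = ρ_ref D/(D + h) = 2.78 × 149 km/(149 km + 1.88 km) = 2.75 g cm⁻³.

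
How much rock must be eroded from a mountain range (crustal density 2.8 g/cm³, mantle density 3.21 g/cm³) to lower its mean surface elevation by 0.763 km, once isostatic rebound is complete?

Net drop Δ = e − u = e − e ρ_c/ρ_m = e (ρ_m − ρ_c)/ρ_m.
e = Δ ρ_m/(ρ_m − ρ_c) = 0.763 km × 3.21/0.41 = 5.97 km.

5.97 km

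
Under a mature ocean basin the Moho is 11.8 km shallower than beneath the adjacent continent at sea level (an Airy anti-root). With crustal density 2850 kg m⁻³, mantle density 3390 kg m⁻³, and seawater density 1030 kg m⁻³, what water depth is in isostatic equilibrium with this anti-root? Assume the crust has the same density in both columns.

3.5 km

Replacing a thickness d of crust by seawater at the top must be balanced by replacing crust with mantle at the base: d (ρ_c − ρ_w) = a (ρ_m − ρ_c).
d = a (ρ_m − ρ_c)/(ρ_c − ρ_w) = 11.8 km × 540/1820 = 3.5 km.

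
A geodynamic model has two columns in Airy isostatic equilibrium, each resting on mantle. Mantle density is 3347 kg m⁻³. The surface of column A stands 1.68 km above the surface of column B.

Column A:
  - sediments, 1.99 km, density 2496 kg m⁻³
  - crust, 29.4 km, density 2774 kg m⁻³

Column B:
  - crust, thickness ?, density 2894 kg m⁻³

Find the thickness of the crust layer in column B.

28.5 km

Take the compensation level at the base of the deeper column (depth z_c below the surface of column A) and equate Σ ρ_i t_i down to z_c; mantle fills any gap and the z_c terms cancel.
Column A: 1.99×2496 + 29.4×2774 + (z_c − 31.39)×3347
Column B: 1.68×0 + x×2894 + (z_c − 1.68 − 0 − x)×3347
The z_c×3347 term appears on both sides and cancels. Collect the known terms of each column as K = Σ(ρt)_known − 3347 × (depth of known layers): K_A = 86522.64 − 3347×31.39 = −18539.69; K_B = 0 − 3347×(1.68 + 0) = −5622.96.
Balance: K_A = K_B − x×(3347 − 2894), so x = (K_B − K_A)/(3347 − 2894) = 12916.7/453 = 28.5 km.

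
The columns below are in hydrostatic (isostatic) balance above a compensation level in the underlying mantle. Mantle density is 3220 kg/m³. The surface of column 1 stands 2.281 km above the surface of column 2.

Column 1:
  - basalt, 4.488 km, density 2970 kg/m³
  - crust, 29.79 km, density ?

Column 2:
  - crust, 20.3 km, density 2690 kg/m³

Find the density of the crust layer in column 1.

Take the compensation level at the base of the deeper column (depth z_c below the surface of column 1) and equate Σ ρ_i t_i down to z_c; mantle fills any gap and the z_c terms cancel.
Column 1: 4.488×2970 + 29.79×ρ + (z_c − 34.278)×3220
Column 2: 2.281×0 + 20.3×2690 + (z_c − 2.281 − 20.3)×3220
The z_c×3220 term appears on both sides and cancels. Collect the known terms of each column as K = Σ(ρt)_known − 3220 × (depth of known layers): K_1 = 13329.36 − 3220×34.278 = −97045.8; K_2 = 54607 − 3220×(2.281 + 20.3) = −18103.82.
Balance: K_1 + 29.79×ρ = K_2, so ρ = (K_2 − K_1)/29.79 = 78942/29.79 = 2650 kg/m³.

2650 kg/m³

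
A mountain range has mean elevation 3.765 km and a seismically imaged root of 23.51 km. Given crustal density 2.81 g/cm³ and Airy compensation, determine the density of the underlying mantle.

Airy balance: ρ_c h = (ρ_m − ρ_c) r → ρ_m = ρ_c (1 + h/r).
ρ_m = 2.81 × (1 + 3.765 km/23.51 km) = 3.26 g/cm³.

3.26 g/cm³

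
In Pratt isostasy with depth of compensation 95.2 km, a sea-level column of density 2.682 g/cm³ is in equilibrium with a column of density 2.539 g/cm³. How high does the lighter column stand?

5.36 km

ρ_ref D = ρ (D + h) → h = D (ρ_ref − ρ)/ρ.
h = 95.2 km × (2.682 − 2.539)/2.539 = 5.36 km.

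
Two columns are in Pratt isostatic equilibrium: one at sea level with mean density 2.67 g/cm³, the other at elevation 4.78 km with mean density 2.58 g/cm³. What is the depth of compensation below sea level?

137 km

ρ_ref D = ρ (D + h) → D (ρ_ref − ρ) = ρ h.
D = ρ h/(ρ_ref − ρ) = 2.58 × 4.78 km/(2.67 − 2.58) = 137 km.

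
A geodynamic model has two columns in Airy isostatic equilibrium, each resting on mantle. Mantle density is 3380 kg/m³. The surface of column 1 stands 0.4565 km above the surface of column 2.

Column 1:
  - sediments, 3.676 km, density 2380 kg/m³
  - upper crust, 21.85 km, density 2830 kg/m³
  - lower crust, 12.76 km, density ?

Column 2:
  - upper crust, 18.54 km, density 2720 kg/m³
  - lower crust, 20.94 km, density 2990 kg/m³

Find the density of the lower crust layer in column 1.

2890 kg/m³

Take the compensation level at the base of the deeper column (depth z_c below the surface of column 1) and equate Σ ρ_i t_i down to z_c; mantle fills any gap and the z_c terms cancel.
Column 1: 3.676×2380 + 21.85×2830 + 12.76×ρ + (z_c − 38.286)×3380
Column 2: 0.4565×0 + 18.54×2720 + 20.94×2990 + (z_c − 0.4565 − 39.48)×3380
The z_c×3380 term appears on both sides and cancels. Collect the known terms of each column as K = Σ(ρt)_known − 3380 × (depth of known layers): K_1 = 70584.38 − 3380×38.286 = −58822.3; K_2 = 113039.4 − 3380×(0.4565 + 39.48) = −21945.97.
Balance: K_1 + 12.76×ρ = K_2, so ρ = (K_2 − K_1)/12.76 = 36876.3/12.76 = 2890 kg/m³.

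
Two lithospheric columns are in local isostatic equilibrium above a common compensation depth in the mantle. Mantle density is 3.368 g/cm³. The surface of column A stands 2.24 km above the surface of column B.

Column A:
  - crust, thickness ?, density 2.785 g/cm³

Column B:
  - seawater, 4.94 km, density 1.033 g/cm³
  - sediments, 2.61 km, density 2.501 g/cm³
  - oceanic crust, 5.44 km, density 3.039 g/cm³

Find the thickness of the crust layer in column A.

Take the compensation level at the base of the deeper column (depth z_c below the surface of column A) and equate Σ ρ_i t_i down to z_c; mantle fills any gap and the z_c terms cancel.
Column A: x×2.785 + (z_c − 0 − x)×3.368
Column B: 2.24×0 + 4.94×1.033 + 2.61×2.501 + 5.44×3.039 + (z_c − 2.24 − 12.99)×3.368
The z_c×3.368 term appears on both sides and cancels. Collect the known terms of each column as K = Σ(ρt)_known − 3.368 × (depth of known layers): K_A = 0 − 3.368×0 = 0; K_B = 28.16279 − 3.368×(2.24 + 12.99) = −23.13185.
Balance: K_A − x×(3.368 − 2.785) = K_B, so x = (K_A − K_B)/(3.368 − 2.785) = 23.1319/0.583 = 39.7 km.

39.7 km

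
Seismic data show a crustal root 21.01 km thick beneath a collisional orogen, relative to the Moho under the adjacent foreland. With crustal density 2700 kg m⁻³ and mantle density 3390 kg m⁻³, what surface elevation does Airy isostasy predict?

In Airy isostatic equilibrium: ρ_c h = (ρ_m − ρ_c) r.
h = r (ρ_m − ρ_c) / ρ_c = 21.01 km × (3390 − 2700) / 2700 = 5.37 km.

5.37 km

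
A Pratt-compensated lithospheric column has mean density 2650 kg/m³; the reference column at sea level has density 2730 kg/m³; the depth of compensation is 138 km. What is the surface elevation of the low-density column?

ρ_ref D = ρ (D + h) → h = D (ρ_ref − ρ)/ρ.
h = 138 km × (2730 − 2650)/2650 = 4.17 km.

4.17 km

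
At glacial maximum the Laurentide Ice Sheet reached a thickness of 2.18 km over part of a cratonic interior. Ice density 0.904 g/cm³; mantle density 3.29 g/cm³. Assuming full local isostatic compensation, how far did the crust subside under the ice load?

Balancing pressure at the compensation depth: the ice load ρ_ice t is balanced by mantle displaced below, ρ_m s.
s = t ρ_ice / ρ_m = 2.18 km × 0.904/3.29 = 0.599 km.

0.599 km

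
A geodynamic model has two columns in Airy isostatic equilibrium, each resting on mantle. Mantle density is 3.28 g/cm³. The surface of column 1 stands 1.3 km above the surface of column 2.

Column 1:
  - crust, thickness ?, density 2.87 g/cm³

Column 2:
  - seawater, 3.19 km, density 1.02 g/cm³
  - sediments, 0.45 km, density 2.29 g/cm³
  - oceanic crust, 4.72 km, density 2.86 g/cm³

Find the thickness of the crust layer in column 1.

33.9 km

Take the compensation level at the base of the deeper column (depth z_c below the surface of column 1) and equate Σ ρ_i t_i down to z_c; mantle fills any gap and the z_c terms cancel.
Column 1: x×2.87 + (z_c − 0 − x)×3.28
Column 2: 1.3×0 + 3.19×1.02 + 0.45×2.29 + 4.72×2.86 + (z_c − 1.3 − 8.36)×3.28
The z_c×3.28 term appears on both sides and cancels. Collect the known terms of each column as K = Σ(ρt)_known − 3.28 × (depth of known layers): K_1 = 0 − 3.28×0 = 0; K_2 = 17.7835 − 3.28×(1.3 + 8.36) = −13.9013.
Balance: K_1 − x×(3.28 − 2.87) = K_2, so x = (K_1 − K_2)/(3.28 − 2.87) = 13.9013/0.41 = 33.9 km.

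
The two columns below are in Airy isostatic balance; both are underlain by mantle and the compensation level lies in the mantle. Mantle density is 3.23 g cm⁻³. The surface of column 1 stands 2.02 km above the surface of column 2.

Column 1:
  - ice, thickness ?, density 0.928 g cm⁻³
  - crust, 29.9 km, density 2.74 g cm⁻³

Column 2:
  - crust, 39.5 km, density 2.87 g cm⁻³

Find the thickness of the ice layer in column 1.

Take the compensation level at the base of the deeper column (depth z_c below the surface of column 1) and equate Σ ρ_i t_i down to z_c; mantle fills any gap and the z_c terms cancel.
Column 1: x×0.928 + 29.9×2.74 + (z_c − 29.9 − x)×3.23
Column 2: 2.02×0 + 39.5×2.87 + (z_c − 2.02 − 39.5)×3.23
The z_c×3.23 term appears on both sides and cancels. Collect the known terms of each column as K = Σ(ρt)_known − 3.23 × (depth of known layers): K_1 = 81.926 − 3.23×29.9 = −14.651; K_2 = 113.365 − 3.23×(2.02 + 39.5) = −20.7446.
Balance: K_1 − x×(3.23 − 0.928) = K_2, so x = (K_1 − K_2)/(3.23 − 0.928) = 6.0936/2.302 = 2.65 km.

2.65 km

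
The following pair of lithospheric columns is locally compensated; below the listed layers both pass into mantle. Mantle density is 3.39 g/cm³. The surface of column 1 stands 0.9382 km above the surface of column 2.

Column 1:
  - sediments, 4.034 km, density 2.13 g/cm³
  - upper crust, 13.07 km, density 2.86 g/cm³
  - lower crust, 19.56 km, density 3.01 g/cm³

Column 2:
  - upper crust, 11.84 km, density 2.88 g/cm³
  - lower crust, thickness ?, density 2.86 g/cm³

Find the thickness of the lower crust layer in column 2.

19.3 km

Take the compensation level at the base of the deeper column (depth z_c below the surface of column 1) and equate Σ ρ_i t_i down to z_c; mantle fills any gap and the z_c terms cancel.
Column 1: 4.034×2.13 + 13.07×2.86 + 19.56×3.01 + (z_c − 36.664)×3.39
Column 2: 0.9382×0 + 11.84×2.88 + x×2.86 + (z_c − 0.9382 − 11.84 − x)×3.39
The z_c×3.39 term appears on both sides and cancels. Collect the known terms of each column as K = Σ(ρt)_known − 3.39 × (depth of known layers): K_1 = 104.84822 − 3.39×36.664 = −19.44274; K_2 = 34.0992 − 3.39×(0.9382 + 11.84) = −9.218898.
Balance: K_1 = K_2 − x×(3.39 − 2.86), so x = (K_2 − K_1)/(3.39 − 2.86) = 10.2238/0.53 = 19.3 km.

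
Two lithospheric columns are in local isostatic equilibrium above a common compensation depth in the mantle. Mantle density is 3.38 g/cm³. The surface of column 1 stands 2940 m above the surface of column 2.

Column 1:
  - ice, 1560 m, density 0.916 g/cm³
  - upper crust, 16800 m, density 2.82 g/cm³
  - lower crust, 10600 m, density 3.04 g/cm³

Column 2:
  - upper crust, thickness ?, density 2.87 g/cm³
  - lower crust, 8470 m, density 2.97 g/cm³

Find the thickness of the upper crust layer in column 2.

6760 m

Take the compensation level at the base of the deeper column (depth z_c below the surface of column 1) and equate Σ ρ_i t_i down to z_c; mantle fills any gap and the z_c terms cancel.
Column 1: 1560×0.916 + 16800×2.82 + 10600×3.04 + (z_c − 28960)×3.38
Column 2: 2940×0 + x×2.87 + 8470×2.97 + (z_c − 2940 − 8470 − x)×3.38
The z_c×3.38 term appears on both sides and cancels. Collect the known terms of each column as K = Σ(ρt)_known − 3.38 × (depth of known layers): K_1 = 81028.96 − 3.38×28960 = −16855.84; K_2 = 25155.9 − 3.38×(2940 + 8470) = −13409.9.
Balance: K_1 = K_2 − x×(3.38 − 2.87), so x = (K_2 − K_1)/(3.38 − 2.87) = 3445.94/0.51 = 6760 m.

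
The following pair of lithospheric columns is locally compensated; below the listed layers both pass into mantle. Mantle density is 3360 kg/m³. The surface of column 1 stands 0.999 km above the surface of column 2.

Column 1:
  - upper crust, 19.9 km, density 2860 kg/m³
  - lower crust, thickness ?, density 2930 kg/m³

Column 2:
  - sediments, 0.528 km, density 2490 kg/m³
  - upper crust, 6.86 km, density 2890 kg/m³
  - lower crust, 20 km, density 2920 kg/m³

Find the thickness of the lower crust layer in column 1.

Take the compensation level at the base of the deeper column (depth z_c below the surface of column 1) and equate Σ ρ_i t_i down to z_c; mantle fills any gap and the z_c terms cancel.
Column 1: 19.9×2860 + x×2930 + (z_c − 19.9 − x)×3360
Column 2: 0.999×0 + 0.528×2490 + 6.86×2890 + 20×2920 + (z_c − 0.999 − 27.388)×3360
The z_c×3360 term appears on both sides and cancels. Collect the known terms of each column as K = Σ(ρt)_known − 3360 × (depth of known layers): K_1 = 56914 − 3360×19.9 = −9950; K_2 = 79540.12 − 3360×(0.999 + 27.388) = −15840.2.
Balance: K_1 − x×(3360 − 2930) = K_2, so x = (K_1 − K_2)/(3360 − 2930) = 5890.2/430 = 13.7 km.

13.7 km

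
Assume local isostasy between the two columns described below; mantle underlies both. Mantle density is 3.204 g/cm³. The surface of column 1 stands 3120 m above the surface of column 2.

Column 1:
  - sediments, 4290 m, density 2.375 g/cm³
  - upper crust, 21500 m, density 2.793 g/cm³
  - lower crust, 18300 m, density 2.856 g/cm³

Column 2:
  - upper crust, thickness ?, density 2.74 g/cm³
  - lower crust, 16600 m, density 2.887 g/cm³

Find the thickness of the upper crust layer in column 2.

7550 m

Take the compensation level at the base of the deeper column (depth z_c below the surface of column 1) and equate Σ ρ_i t_i down to z_c; mantle fills any gap and the z_c terms cancel.
Column 1: 4290×2.375 + 21500×2.793 + 18300×2.856 + (z_c − 44090)×3.204
Column 2: 3120×0 + x×2.74 + 16600×2.887 + (z_c − 3120 − 16600 − x)×3.204
The z_c×3.204 term appears on both sides and cancels. Collect the known terms of each column as K = Σ(ρt)_known − 3.204 × (depth of known layers): K_1 = 122503.05 − 3.204×44090 = −18761.31; K_2 = 47924.2 − 3.204×(3120 + 16600) = −15258.68.
Balance: K_1 = K_2 − x×(3.204 − 2.74), so x = (K_2 − K_1)/(3.204 − 2.74) = 3502.63/0.464 = 7550 m.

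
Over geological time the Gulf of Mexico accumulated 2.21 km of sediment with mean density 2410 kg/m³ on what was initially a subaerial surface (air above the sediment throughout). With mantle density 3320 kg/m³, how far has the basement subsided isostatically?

1.6 km

Subaerial load: s = t ρ_sed / ρ_m = 2.21 km × 2410/3320 = 1.6 km.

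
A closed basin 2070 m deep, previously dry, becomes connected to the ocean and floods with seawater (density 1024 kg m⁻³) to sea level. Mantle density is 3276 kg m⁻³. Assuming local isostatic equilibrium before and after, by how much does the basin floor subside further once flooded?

After flooding the water column is d + s deep. Its weight must equal the weight of mantle displaced by the extra subsidence s: (d + s) ρ_w = s ρ_m.
s = d ρ_w / (ρ_m − ρ_w) = 2070 m × 1024/(3276 − 1024) = 941 m.

941 m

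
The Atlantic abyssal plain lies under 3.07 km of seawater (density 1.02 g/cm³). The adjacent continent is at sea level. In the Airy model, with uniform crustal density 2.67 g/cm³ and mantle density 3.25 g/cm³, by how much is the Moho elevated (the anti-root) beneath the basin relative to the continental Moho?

8.73 km

Isostatic balance requires: replacing crust with seawater at the top is compensated by replacing crust with mantle at the base: d (ρ_c − ρ_w) = a (ρ_m − ρ_c).
a = d (ρ_c − ρ_w)/(ρ_m − ρ_c) = 3.07 km × 1.65/0.58 = 8.73 km.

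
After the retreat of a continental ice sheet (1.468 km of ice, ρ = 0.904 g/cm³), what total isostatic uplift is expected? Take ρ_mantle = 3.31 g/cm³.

Removing the load lets mantle flow back in; uplift u satisfies ρ_ice t = ρ_m u.
u = t ρ_ice/ρ_m = 1.468 km × 0.904/3.31 = 0.401 km.

0.401 km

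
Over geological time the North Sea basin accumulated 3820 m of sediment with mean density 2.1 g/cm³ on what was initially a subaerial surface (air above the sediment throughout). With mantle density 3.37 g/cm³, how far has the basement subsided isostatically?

Subaerial load: s = t ρ_sed / ρ_m = 3820 m × 2.1/3.37 = 2380 m.

2380 m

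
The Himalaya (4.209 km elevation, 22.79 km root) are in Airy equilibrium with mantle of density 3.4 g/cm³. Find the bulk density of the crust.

ρ_c h = (ρ_m − ρ_c) r → ρ_c (h + r) = ρ_m r → ρ_c = ρ_m r / (h + r).
ρ_c = 3.4 × 22.79 km / (4.209 km + 22.79 km) = 2.87 g/cm³.

2.87 g/cm³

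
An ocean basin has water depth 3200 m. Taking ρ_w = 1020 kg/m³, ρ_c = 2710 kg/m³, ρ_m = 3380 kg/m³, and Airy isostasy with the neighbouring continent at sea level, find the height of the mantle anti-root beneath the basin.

8070 m

Equating mass per unit area of the two columns: replacing crust with seawater at the top is compensated by replacing crust with mantle at the base: d (ρ_c − ρ_w) = a (ρ_m − ρ_c).
a = d (ρ_c − ρ_w)/(ρ_m − ρ_c) = 3200 m × 1690/670 = 8070 m.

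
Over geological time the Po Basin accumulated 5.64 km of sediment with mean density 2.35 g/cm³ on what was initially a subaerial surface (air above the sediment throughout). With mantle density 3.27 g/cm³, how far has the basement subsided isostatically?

4.05 km

Subaerial load: s = t ρ_sed / ρ_m = 5.64 km × 2.35/3.27 = 4.05 km.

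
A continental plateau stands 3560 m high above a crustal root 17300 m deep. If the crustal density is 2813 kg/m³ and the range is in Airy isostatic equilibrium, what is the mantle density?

3390 kg/m³

Airy balance: ρ_c h = (ρ_m − ρ_c) r → ρ_m = ρ_c (1 + h/r).
ρ_m = 2813 × (1 + 3560 m/17300 m) = 3390 kg/m³.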